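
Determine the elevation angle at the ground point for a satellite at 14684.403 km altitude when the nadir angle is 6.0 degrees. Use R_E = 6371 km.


r = R_E + alt = 21055.4030 km
Law of sines in the satellite / Earth-center / ground-point triangle:
  sin(nadir)/R_E = sin(90 + el)/r  =>  cos(el) = (r/R_E)*sin(nadir)
cos(el) = (21055.4030 / 6371.0000) * sin(6.0 deg) = 0.3454542
el = arccos(0.3454542) = 69.7905 deg
(Earth-central angle = 90 - nadir - el = 14.2095 deg)

69.7905 degrees


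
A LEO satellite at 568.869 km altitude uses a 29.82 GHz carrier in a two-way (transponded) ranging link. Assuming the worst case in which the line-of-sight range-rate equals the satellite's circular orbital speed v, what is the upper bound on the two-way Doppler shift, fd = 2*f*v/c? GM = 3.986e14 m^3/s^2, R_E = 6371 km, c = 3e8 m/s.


r = 6.939869e+06 m
v = sqrt(mu/r) = 7578.6702 m/s (worst-case radial velocity)
f = 29.82 GHz = 2.982e+10 Hz
fd = 2*f*v/c = 2*2.982e+10*7578.6702/3.0e+08
fd = 1.5066396e+06 Hz

1.5066e+06 Hz


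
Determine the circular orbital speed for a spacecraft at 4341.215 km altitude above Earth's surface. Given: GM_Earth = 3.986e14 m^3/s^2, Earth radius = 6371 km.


r = R_E + alt = 6371.0 + 4341.215 = 10712.2150 km = 1.0712215e+07 m
v = sqrt(mu/r) = sqrt(3.986e14 / 1.0712215e+07) = 6099.9884 m/s = 6.1000 km/s

6.1000 km/s


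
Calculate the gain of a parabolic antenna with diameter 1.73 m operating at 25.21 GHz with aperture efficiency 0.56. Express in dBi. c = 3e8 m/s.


lambda = c/f = 3e8 / 2.521e+10 = 0.01190004 m
G = eta*(pi*D/lambda)^2 = 0.56*(pi*1.73/0.01190004)^2
G = 116810.8436 (linear)
G = 10*log10(116810.8436) = 50.6748 dBi

50.6748 dBi


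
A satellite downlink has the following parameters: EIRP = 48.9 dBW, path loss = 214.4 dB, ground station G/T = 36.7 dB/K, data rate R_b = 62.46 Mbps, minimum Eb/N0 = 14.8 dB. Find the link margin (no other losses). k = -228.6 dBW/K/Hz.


C/N0 = EIRP - FSPL + G/T - k = 48.9 - 214.4 + 36.7 - (-228.6)
C/N0 = 99.8000 dB-Hz
R_b = 62.46 Mbps = 6.246e+07 bps -> 10*log10(R_b) = 77.9560 dB-Hz
Eb/N0 = C/N0 - 10*log10(R_b) = 99.8000 - 77.9560 = 21.8440 dB
Margin = Eb/N0 - Eb/N0_req = 21.8440 - 14.8 = 7.0440 dB (link closes)

7.0440 dB


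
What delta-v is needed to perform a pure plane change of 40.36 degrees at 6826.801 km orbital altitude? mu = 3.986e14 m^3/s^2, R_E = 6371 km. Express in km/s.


r = 13197.8010 km = 1.3197801e+07 m
V = sqrt(mu/r) = 5495.6347 m/s
di = 40.36 deg = 0.7044149 rad
dV = 2*V*sin(di/2) = 2*5495.6347*sin(0.3522074)
dV = 3791.6646 m/s = 3.7917 km/s

3.7917 km/s


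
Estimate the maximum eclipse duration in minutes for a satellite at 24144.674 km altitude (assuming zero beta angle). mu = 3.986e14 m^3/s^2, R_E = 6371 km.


r = 30515.6740 km
T = 884.1876 min
Eclipse fraction = arcsin(R_E/r)/pi = arcsin(6371.0000/30515.6740)/pi
= arcsin(0.208778)/pi = 0.06694859
Eclipse duration = 0.06694859 * 884.1876 = 59.1951 min

59.1951 minutes


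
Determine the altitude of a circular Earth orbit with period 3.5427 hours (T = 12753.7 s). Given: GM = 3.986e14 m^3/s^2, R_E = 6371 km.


T = 12753.7 s
r = (mu*T^2/(4*pi^2))^(1/3) = (3.986e14 * 12753.7^2 / (4*pi^2))^(1/3)
r = 1.1798224e+07 m = 11798.2244 km
alt = r - R_E = 11798.2244 - 6371 = 5427.2244 km

5427.2244 km


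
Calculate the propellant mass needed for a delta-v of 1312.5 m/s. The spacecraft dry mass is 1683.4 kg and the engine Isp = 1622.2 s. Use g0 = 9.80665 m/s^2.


ve = Isp * g0 = 1622.2 * 9.80665 = 15908.347630 m/s
mass ratio = exp(dv/ve) = exp(1312.5/15908.347630) = 1.08600286
m_prop = m_dry * (mr - 1) = 1683.4 * (1.08600286 - 1)
m_prop = 144.7772 kg

144.7772 kg


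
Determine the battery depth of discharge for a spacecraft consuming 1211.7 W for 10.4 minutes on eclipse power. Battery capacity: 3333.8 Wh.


E_used = P * t / 60 = 1211.7 * 10.4 / 60 = 210.0280 Wh
DOD = E_used / E_total * 100 = 210.0280 / 3333.8 * 100
DOD = 6.3000 %

6.3000 %


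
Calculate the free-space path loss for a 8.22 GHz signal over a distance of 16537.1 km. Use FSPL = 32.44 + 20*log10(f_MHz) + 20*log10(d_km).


f = 8.22 GHz = 8220.0000 MHz
d = 16537.1 km
FSPL = 32.44 + 20*log10(8220.0000) + 20*log10(16537.1)
FSPL = 32.44 + 78.2974 + 84.3692
FSPL = 195.1066 dB

195.1066 dB


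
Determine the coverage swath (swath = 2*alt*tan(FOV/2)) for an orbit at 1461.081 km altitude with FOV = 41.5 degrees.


FOV = 41.5 deg = 0.7243116 rad
swath = 2 * alt * tan(FOV/2) = 2 * 1461.081 * tan(0.3621558)
swath = 2 * 1461.081 * 0.3788661
swath = 1107.1081 km

1107.1081 km


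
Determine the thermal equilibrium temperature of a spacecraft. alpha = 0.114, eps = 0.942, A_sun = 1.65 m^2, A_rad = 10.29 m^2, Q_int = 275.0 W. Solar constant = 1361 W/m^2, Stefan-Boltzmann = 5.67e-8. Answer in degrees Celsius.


Numerator = alpha*S*A_sun + Q_int = 0.114*1361*1.65 + 275.0 = 531.0041 W
Denominator = eps*sigma*A_rad = 0.942*5.67e-8*10.29 = 5.4960331e-07 W/K^4
T^4 = 9.6615885e+08 K^4
T = 176.3040 K = -96.8460 C

-96.8460 degrees Celsius


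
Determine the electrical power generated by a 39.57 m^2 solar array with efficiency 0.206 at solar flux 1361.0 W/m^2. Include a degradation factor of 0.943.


P = area * eta * S * degradation
P = 39.57 * 0.206 * 1361.0 * 0.943
P = 10461.7199 W

10461.7199 W


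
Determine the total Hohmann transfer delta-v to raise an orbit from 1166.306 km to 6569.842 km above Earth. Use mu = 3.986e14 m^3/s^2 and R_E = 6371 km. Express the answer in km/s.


r1 = 7537.3060 km = 7.537306e+06 m
r2 = 12940.8420 km = 1.2940842e+07 m
dv1 = sqrt(mu/r1)*(sqrt(2*r2/(r1+r2)) - 1) = 903.3346 m/s
dv2 = sqrt(mu/r2)*(1 - sqrt(2*r1/(r1+r2))) = 788.1946 m/s
total dv = |dv1| + |dv2| = 903.3346 + 788.1946 = 1691.5292 m/s = 1.6915 km/s

1.6915 km/s


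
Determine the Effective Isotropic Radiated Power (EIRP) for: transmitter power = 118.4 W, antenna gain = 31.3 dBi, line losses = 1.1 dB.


Pt = 118.4 W = 20.7335 dBW
EIRP = Pt_dBW + Gt - losses = 20.7335 + 31.3 - 1.1 = 50.9335 dBW

50.9335 dBW


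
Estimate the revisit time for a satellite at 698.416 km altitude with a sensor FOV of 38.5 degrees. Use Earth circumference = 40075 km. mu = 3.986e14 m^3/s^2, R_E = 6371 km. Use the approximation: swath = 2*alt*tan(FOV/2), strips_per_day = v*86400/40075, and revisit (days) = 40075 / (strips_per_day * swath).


swath = 2*698.416*tan(0.3359759) = 487.7956 km
v = sqrt(mu/r) = 7508.9096 m/s = 7.5089 km/s
strips/day = v*86400/40075 = 7.5089*86400/40075 = 16.1889
coverage/day = strips * swath = 16.1889 * 487.7956 = 7896.8692 km
revisit = 40075 / 7896.8692 = 5.0748 days

5.0748 days


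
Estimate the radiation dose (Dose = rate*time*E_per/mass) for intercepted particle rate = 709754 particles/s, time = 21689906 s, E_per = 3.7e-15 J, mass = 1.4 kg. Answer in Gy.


Total energy deposited = rate * time * E_per
  = 709754 * 21689906 * 3.7e-15 = 0.05695964 J
Dose = E_total / mass = 0.05695964 / 1.4
Dose = 0.04068546 Gy

0.0407 Gy


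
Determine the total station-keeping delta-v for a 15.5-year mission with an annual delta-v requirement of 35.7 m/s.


dV = rate * years = 35.7 * 15.5
dV = 553.3500 m/s

553.3500 m/s


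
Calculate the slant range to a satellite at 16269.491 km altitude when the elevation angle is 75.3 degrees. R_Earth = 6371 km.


h = 16269.491 km, el = 75.3 deg
d = -R_E*sin(el) + sqrt((R_E*sin(el))^2 + 2*R_E*h + h^2)
d = -6371.0000*sin(1.3142) + sqrt((6371.0000*0.9672678)^2 + 2*6371.0000*16269.491 + 16269.491^2)
d = 16420.2327 km

16420.2327 km


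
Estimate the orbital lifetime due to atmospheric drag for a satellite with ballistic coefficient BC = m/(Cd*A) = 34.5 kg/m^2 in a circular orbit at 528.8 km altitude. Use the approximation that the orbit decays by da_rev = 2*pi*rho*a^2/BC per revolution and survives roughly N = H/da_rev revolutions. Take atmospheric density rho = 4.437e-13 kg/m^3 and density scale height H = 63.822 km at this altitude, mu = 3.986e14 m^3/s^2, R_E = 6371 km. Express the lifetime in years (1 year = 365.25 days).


a = R_E + alt = 6899.8000 km = 6.8998e+06 m
da_rev = 2*pi*rho*a^2/BC = 2*pi*4.437e-13*(6.8998e+06)^2/34.5 = 3.847009 m per revolution
N = H/da_rev = 63822.0000 m / 3.847009 m = 16590.0312 revolutions
P = 2*pi*sqrt(a^3/mu) = 5703.8221 s
lifetime = N*P = 16590.0312 * 5703.8221 = 9.4626587e+07 s = 1095.2151 days
years = 1095.2151 / 365.25 = 2.9985 years

2.9985 years


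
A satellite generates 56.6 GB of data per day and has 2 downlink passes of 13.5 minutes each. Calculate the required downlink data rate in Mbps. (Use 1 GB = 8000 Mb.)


total contact time = 2 * 13.5 * 60 = 1620.0000 s
data = 56.6 GB = 452800.0000 Mb
rate = 452800.0000 / 1620.0000 = 279.5062 Mbps

279.5062 Mbps


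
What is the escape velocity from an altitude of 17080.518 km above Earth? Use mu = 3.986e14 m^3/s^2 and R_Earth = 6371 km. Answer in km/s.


r = 6371.0 + 17080.518 = 23451.5180 km = 2.3451518e+07 m
v_esc = sqrt(2*mu/r) = sqrt(2*3.986e14 / 2.3451518e+07)
v_esc = 5830.3975 m/s = 5.8304 km/s

5.8304 km/s


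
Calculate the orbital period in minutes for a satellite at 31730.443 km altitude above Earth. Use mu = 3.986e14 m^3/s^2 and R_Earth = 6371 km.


r = 38101.4430 km = 3.8101443e+07 m
T = 2*pi*sqrt(r^3/mu) = 2*pi*sqrt(5.5312625e+22 / 3.986e14)
T = 74015.6158 s = 1233.5936 min

1233.5936 minutes


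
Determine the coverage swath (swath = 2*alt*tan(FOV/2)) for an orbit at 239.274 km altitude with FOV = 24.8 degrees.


FOV = 24.8 deg = 0.4328417 rad
swath = 2 * alt * tan(FOV/2) = 2 * 239.274 * tan(0.2164208)
swath = 2 * 239.274 * 0.2198643
swath = 105.2156 km

105.2156 km


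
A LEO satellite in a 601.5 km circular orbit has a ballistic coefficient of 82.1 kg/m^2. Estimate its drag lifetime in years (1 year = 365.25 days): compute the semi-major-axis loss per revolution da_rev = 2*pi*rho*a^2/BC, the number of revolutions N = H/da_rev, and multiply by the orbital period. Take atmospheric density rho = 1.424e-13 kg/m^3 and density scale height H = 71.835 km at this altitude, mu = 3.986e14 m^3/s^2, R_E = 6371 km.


a = R_E + alt = 6972.5000 km = 6.9725e+06 m
da_rev = 2*pi*rho*a^2/BC = 2*pi*1.424e-13*(6.9725e+06)^2/82.1 = 0.529814386 m per revolution
N = H/da_rev = 71835.0000 m / 0.529814386 m = 135585.2199 revolutions
P = 2*pi*sqrt(a^3/mu) = 5794.2070 s
lifetime = N*P = 135585.2199 * 5794.2070 = 7.8560883e+08 s = 9092.6948 days
years = 9092.6948 / 365.25 = 24.8944 years

24.8944 years


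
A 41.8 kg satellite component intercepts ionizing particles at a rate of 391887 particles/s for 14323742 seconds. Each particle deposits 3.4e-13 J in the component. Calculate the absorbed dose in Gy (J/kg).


Total energy deposited = rate * time * E_per
  = 391887 * 14323742 * 3.4e-13 = 1.9085 J
Dose = E_total / mass = 1.9085 / 41.8
Dose = 0.04565833 Gy

0.0457 Gy


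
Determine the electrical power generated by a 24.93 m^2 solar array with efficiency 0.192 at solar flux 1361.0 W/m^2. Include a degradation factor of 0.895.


P = area * eta * S * degradation
P = 24.93 * 0.192 * 1361.0 * 0.895
P = 5830.4848 W

5830.4848 W


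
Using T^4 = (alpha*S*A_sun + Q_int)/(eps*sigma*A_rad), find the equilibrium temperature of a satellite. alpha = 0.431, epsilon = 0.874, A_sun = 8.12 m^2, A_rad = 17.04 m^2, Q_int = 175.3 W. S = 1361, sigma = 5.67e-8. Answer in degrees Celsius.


Numerator = alpha*S*A_sun + Q_int = 0.431*1361*8.12 + 175.3 = 4938.4189 W
Denominator = eps*sigma*A_rad = 0.874*5.67e-8*17.04 = 8.4443083e-07 W/K^4
T^4 = 5.8482219e+09 K^4
T = 276.5387 K = 3.3887 C

3.3887 degrees Celsius


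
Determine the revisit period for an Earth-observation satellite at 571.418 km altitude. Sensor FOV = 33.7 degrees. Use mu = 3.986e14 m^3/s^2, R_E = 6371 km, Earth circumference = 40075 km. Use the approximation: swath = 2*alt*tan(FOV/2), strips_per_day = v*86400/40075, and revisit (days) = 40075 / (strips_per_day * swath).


swath = 2*571.418*tan(0.294088) = 346.1310 km
v = sqrt(mu/r) = 7577.2788 m/s = 7.5773 km/s
strips/day = v*86400/40075 = 7.5773*86400/40075 = 16.3363
coverage/day = strips * swath = 16.3363 * 346.1310 = 5654.4976 km
revisit = 40075 / 5654.4976 = 7.0873 days

7.0873 days


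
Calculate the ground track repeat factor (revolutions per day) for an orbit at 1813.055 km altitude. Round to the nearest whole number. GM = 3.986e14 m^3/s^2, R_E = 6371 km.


r = 8.184055e+06 m
T = 2*pi*sqrt(r^3/mu) = 7368.2445 s = 122.8041 min
revs/day = 1440 / 122.8041 = 11.7260
Rounded: 12 revolutions per day

12 revolutions per day


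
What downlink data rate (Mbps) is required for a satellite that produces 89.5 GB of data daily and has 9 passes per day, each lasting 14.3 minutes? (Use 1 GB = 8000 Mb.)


total contact time = 9 * 14.3 * 60 = 7722.0000 s
data = 89.5 GB = 716000.0000 Mb
rate = 716000.0000 / 7722.0000 = 92.7221 Mbps

92.7221 Mbps


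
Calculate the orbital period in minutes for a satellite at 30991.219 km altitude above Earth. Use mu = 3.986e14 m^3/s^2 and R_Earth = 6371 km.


r = 37362.2190 km = 3.7362219e+07 m
T = 2*pi*sqrt(r^3/mu) = 2*pi*sqrt(5.2155244e+22 / 3.986e14)
T = 71872.0800 s = 1197.8680 min

1197.8680 minutes


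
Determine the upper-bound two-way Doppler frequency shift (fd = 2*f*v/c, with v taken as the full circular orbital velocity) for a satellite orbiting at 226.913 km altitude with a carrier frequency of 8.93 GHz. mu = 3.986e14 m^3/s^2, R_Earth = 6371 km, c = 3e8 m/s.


r = 6.597913e+06 m
v = sqrt(mu/r) = 7772.5828 m/s (worst-case radial velocity)
f = 8.93 GHz = 8.93e+09 Hz
fd = 2*f*v/c = 2*8.93e+09*7772.5828/3.0e+08
fd = 462727.7602 Hz

462727.7602 Hz


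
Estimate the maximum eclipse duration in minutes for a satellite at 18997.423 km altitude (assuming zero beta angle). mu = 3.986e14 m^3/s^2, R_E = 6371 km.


r = 25368.4230 km
T = 670.1934 min
Eclipse fraction = arcsin(R_E/r)/pi = arcsin(6371.0000/25368.4230)/pi
= arcsin(0.251139)/pi = 0.08080512
Eclipse duration = 0.08080512 * 670.1934 = 54.1551 min

54.1551 minutes


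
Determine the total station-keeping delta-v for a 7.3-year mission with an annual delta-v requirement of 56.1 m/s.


dV = rate * years = 56.1 * 7.3
dV = 409.5300 m/s

409.5300 m/s


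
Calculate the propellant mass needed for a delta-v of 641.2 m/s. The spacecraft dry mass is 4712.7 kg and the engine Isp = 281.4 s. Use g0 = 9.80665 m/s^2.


ve = Isp * g0 = 281.4 * 9.80665 = 2759.591310 m/s
mass ratio = exp(dv/ve) = exp(641.2/2759.591310) = 1.26156529
m_prop = m_dry * (mr - 1) = 4712.7 * (1.26156529 - 1)
m_prop = 1232.6788 kg

1232.6788 kg


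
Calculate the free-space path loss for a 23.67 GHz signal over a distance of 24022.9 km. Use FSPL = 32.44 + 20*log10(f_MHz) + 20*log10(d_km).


f = 23.67 GHz = 23670.0000 MHz
d = 24022.9 km
FSPL = 32.44 + 20*log10(23670.0000) + 20*log10(24022.9)
FSPL = 32.44 + 87.4840 + 87.6125
FSPL = 207.5365 dB

207.5365 dB


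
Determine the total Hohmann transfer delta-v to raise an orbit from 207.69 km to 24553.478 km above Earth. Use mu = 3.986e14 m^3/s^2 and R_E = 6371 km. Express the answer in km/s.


r1 = 6578.6900 km = 6.57869e+06 m
r2 = 30924.4780 km = 3.0924478e+07 m
dv1 = sqrt(mu/r1)*(sqrt(2*r2/(r1+r2)) - 1) = 2212.1825 m/s
dv2 = sqrt(mu/r2)*(1 - sqrt(2*r1/(r1+r2))) = 1463.6765 m/s
total dv = |dv1| + |dv2| = 2212.1825 + 1463.6765 = 3675.8590 m/s = 3.6759 km/s

3.6759 km/s


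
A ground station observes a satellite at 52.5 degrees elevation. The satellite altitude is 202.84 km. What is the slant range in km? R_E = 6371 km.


h = 202.84 km, el = 52.5 deg
d = -R_E*sin(el) + sqrt((R_E*sin(el))^2 + 2*R_E*h + h^2)
d = -6371.0000*sin(0.9162979) + sqrt((6371.0000*0.7933533)^2 + 2*6371.0000*202.84 + 202.84^2)
d = 253.3927 km

253.3927 km


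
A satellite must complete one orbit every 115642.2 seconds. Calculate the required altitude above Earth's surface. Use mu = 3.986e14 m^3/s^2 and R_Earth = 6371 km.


T = 115642.2 s
r = (mu*T^2/(4*pi^2))^(1/3) = (3.986e14 * 115642.2^2 / (4*pi^2))^(1/3)
r = 5.130229e+07 m = 51302.2898 km
alt = r - R_E = 51302.2898 - 6371 = 44931.2898 km

44931.2898 km


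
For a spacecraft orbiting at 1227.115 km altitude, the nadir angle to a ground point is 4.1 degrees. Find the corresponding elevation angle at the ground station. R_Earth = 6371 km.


r = R_E + alt = 7598.1150 km
Law of sines in the satellite / Earth-center / ground-point triangle:
  sin(nadir)/R_E = sin(90 + el)/r  =>  cos(el) = (r/R_E)*sin(nadir)
cos(el) = (7598.1150 / 6371.0000) * sin(4.1 deg) = 0.08526853
el = arccos(0.08526853) = 85.1085 deg
(Earth-central angle = 90 - nadir - el = 0.7914666 deg)

85.1085 degrees


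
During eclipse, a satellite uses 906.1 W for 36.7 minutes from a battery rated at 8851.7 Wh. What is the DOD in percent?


E_used = P * t / 60 = 906.1 * 36.7 / 60 = 554.2312 Wh
DOD = E_used / E_total * 100 = 554.2312 / 8851.7 * 100
DOD = 6.2613 %

6.2613 %


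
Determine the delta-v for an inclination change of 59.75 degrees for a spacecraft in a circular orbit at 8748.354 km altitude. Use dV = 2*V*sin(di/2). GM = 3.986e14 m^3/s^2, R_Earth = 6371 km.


r = 15119.3540 km = 1.5119354e+07 m
V = sqrt(mu/r) = 5134.5458 m/s
di = 59.75 deg = 1.0428 rad
dV = 2*V*sin(di/2) = 2*5134.5458*sin(0.5214171)
dV = 5115.1314 m/s = 5.1151 km/s

5.1151 km/s


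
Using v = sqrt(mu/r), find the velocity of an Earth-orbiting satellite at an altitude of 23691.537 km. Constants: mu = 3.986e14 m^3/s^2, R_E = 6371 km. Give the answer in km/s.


r = R_E + alt = 6371.0 + 23691.537 = 30062.5370 km = 3.0062537e+07 m
v = sqrt(mu/r) = sqrt(3.986e14 / 3.0062537e+07) = 3641.2947 m/s = 3.6413 km/s

3.6413 km/s


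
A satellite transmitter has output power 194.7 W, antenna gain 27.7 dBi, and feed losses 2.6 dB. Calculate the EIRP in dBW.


Pt = 194.7 W = 22.8937 dBW
EIRP = Pt_dBW + Gt - losses = 22.8937 + 27.7 - 2.6 = 47.9937 dBW

47.9937 dBW


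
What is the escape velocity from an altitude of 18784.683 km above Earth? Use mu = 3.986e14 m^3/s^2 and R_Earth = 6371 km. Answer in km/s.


r = 6371.0 + 18784.683 = 25155.6830 km = 2.5155683e+07 m
v_esc = sqrt(2*mu/r) = sqrt(2*3.986e14 / 2.5155683e+07)
v_esc = 5629.4451 m/s = 5.6294 km/s

5.6294 km/s


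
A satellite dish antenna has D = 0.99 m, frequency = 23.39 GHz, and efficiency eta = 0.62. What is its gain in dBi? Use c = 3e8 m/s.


lambda = c/f = 3e8 / 2.339e+10 = 0.01282599 m
G = eta*(pi*D/lambda)^2 = 0.62*(pi*0.99/0.01282599)^2
G = 36456.9018 (linear)
G = 10*log10(36456.9018) = 45.6178 dBi

45.6178 dBi


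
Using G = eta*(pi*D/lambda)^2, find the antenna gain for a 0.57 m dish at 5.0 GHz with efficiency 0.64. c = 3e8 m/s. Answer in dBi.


lambda = c/f = 3e8 / 5.0e+09 = 0.0600 m
G = eta*(pi*D/lambda)^2 = 0.64*(pi*0.57/0.0600)^2
G = 570.0684 (linear)
G = 10*log10(570.0684) = 27.5593 dBi

27.5593 dBi


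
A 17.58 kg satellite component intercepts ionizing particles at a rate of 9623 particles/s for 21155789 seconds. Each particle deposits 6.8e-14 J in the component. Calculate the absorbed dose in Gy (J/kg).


Total energy deposited = rate * time * E_per
  = 9623 * 21155789 * 6.8e-14 = 0.01384359 J
Dose = E_total / mass = 0.01384359 / 17.58
Dose = 7.8746227e-04 Gy

7.8746e-04 Gy


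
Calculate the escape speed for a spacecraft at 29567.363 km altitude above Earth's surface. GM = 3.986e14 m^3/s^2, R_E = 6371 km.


r = 6371.0 + 29567.363 = 35938.3630 km = 3.5938363e+07 m
v_esc = sqrt(2*mu/r) = sqrt(2*3.986e14 / 3.5938363e+07)
v_esc = 4709.8221 m/s = 4.7098 km/s

4.7098 km/s


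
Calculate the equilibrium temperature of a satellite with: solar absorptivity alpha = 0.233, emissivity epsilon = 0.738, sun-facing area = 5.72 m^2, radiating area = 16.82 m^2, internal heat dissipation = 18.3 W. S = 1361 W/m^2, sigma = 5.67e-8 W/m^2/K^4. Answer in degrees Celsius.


Numerator = alpha*S*A_sun + Q_int = 0.233*1361*5.72 + 18.3 = 1832.1864 W
Denominator = eps*sigma*A_rad = 0.738*5.67e-8*16.82 = 7.0382617e-07 W/K^4
T^4 = 2.6031802e+09 K^4
T = 225.8791 K = -47.2709 C

-47.2709 degrees Celsius


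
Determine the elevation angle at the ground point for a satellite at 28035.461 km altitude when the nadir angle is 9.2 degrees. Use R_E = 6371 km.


r = R_E + alt = 34406.4610 km
Law of sines in the satellite / Earth-center / ground-point triangle:
  sin(nadir)/R_E = sin(90 + el)/r  =>  cos(el) = (r/R_E)*sin(nadir)
cos(el) = (34406.4610 / 6371.0000) * sin(9.2 deg) = 0.8634352
el = arccos(0.8634352) = 30.2955 deg
(Earth-central angle = 90 - nadir - el = 50.5045 deg)

30.2955 degrees


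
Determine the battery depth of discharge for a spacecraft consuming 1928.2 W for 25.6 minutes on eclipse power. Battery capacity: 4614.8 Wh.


E_used = P * t / 60 = 1928.2 * 25.6 / 60 = 822.6987 Wh
DOD = E_used / E_total * 100 = 822.6987 / 4614.8 * 100
DOD = 17.8274 %

17.8274 %


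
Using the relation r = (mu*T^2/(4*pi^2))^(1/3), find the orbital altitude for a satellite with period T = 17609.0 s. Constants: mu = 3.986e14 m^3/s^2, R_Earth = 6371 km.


T = 17609.0 s
r = (mu*T^2/(4*pi^2))^(1/3) = (3.986e14 * 17609.0^2 / (4*pi^2))^(1/3)
r = 1.4629034e+07 m = 14629.0340 km
alt = r - R_E = 14629.0340 - 6371 = 8258.0340 km

8258.0340 km


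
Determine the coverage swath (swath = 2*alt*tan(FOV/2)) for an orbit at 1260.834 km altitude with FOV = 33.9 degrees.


FOV = 33.9 deg = 0.5916666 rad
swath = 2 * alt * tan(FOV/2) = 2 * 1260.834 * tan(0.2958333)
swath = 2 * 1260.834 * 0.3047767
swath = 768.5457 km

768.5457 km


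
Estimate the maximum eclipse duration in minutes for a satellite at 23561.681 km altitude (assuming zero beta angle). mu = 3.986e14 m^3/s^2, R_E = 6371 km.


r = 29932.6810 km
T = 858.9708 min
Eclipse fraction = arcsin(R_E/r)/pi = arcsin(6371.0000/29932.6810)/pi
= arcsin(0.2128443)/pi = 0.0682727
Eclipse duration = 0.0682727 * 858.9708 = 58.6443 min

58.6443 minutes


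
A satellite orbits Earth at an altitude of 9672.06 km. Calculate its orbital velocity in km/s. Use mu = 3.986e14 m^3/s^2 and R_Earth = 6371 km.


r = R_E + alt = 6371.0 + 9672.06 = 16043.0600 km = 1.604306e+07 m
v = sqrt(mu/r) = sqrt(3.986e14 / 1.604306e+07) = 4984.5395 m/s = 4.9845 km/s

4.9845 km/s


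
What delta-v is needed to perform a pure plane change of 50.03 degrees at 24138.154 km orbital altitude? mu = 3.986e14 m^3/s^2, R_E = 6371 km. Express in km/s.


r = 30509.1540 km = 3.0509154e+07 m
V = sqrt(mu/r) = 3614.5444 m/s
di = 50.03 deg = 0.8731882 rad
dV = 2*V*sin(di/2) = 2*3614.5444*sin(0.4365941)
dV = 3056.8601 m/s = 3.0569 km/s

3.0569 km/s


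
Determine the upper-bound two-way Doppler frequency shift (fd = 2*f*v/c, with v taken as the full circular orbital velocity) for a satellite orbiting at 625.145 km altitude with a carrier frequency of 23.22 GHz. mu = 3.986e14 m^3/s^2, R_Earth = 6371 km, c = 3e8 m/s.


r = 6.996145e+06 m
v = sqrt(mu/r) = 7548.1278 m/s (worst-case radial velocity)
f = 23.22 GHz = 2.322e+10 Hz
fd = 2*f*v/c = 2*2.322e+10*7548.1278/3.0e+08
fd = 1.1684502e+06 Hz

1.1685e+06 Hz


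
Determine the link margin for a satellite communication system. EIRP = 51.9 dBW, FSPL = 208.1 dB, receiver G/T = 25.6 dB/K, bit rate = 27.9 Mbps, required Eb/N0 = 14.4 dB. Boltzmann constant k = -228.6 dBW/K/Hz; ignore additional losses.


C/N0 = EIRP - FSPL + G/T - k = 51.9 - 208.1 + 25.6 - (-228.6)
C/N0 = 98.0000 dB-Hz
R_b = 27.9 Mbps = 2.79e+07 bps -> 10*log10(R_b) = 74.4560 dB-Hz
Eb/N0 = C/N0 - 10*log10(R_b) = 98.0000 - 74.4560 = 23.5440 dB
Margin = Eb/N0 - Eb/N0_req = 23.5440 - 14.4 = 9.1440 dB (link closes)

9.1440 dB


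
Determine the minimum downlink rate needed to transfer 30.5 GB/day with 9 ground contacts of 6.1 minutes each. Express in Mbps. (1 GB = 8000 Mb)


total contact time = 9 * 6.1 * 60 = 3294.0000 s
data = 30.5 GB = 244000.0000 Mb
rate = 244000.0000 / 3294.0000 = 74.0741 Mbps

74.0741 Mbps


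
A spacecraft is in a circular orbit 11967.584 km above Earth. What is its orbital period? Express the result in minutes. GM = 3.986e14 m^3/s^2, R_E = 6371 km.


r = 18338.5840 km = 1.8338584e+07 m
T = 2*pi*sqrt(r^3/mu) = 2*pi*sqrt(6.167333e+21 / 3.986e14)
T = 24714.9604 s = 411.9160 min

411.9160 minutes


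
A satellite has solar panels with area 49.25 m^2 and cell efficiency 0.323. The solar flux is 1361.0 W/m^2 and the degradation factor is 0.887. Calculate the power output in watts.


P = area * eta * S * degradation
P = 49.25 * 0.323 * 1361.0 * 0.887
P = 19203.9472 W

19203.9472 W


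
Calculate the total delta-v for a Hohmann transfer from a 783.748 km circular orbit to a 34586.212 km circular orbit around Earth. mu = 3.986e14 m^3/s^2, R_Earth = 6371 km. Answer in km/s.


r1 = 7154.7480 km = 7.154748e+06 m
r2 = 40957.2120 km = 4.0957212e+07 m
dv1 = sqrt(mu/r1)*(sqrt(2*r2/(r1+r2)) - 1) = 2275.2443 m/s
dv2 = sqrt(mu/r2)*(1 - sqrt(2*r1/(r1+r2))) = 1418.3005 m/s
total dv = |dv1| + |dv2| = 2275.2443 + 1418.3005 = 3693.5448 m/s = 3.6935 km/s

3.6935 km/s


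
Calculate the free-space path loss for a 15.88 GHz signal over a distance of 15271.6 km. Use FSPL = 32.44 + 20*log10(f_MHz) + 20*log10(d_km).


f = 15.88 GHz = 15880.0000 MHz
d = 15271.6 km
FSPL = 32.44 + 20*log10(15880.0000) + 20*log10(15271.6)
FSPL = 32.44 + 84.0170 + 83.6777
FSPL = 200.1347 dB

200.1347 dB


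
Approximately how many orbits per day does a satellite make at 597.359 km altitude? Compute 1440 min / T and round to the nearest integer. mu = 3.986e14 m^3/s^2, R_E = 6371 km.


r = 6.968359e+06 m
T = 2*pi*sqrt(r^3/mu) = 5789.0459 s = 96.4841 min
revs/day = 1440 / 96.4841 = 14.9247
Rounded: 15 revolutions per day

15 revolutions per day


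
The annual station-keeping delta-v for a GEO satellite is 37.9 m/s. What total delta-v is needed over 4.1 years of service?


dV = rate * years = 37.9 * 4.1
dV = 155.3900 m/s

155.3900 m/s


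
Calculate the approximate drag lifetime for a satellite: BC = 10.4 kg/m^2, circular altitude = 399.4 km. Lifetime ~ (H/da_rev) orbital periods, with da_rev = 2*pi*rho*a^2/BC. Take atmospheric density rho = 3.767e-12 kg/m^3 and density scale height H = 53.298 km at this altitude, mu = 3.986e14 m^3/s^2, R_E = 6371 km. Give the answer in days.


a = R_E + alt = 6770.4000 km = 6.7704e+06 m
da_rev = 2*pi*rho*a^2/BC = 2*pi*3.767e-12*(6.7704e+06)^2/10.4 = 104.320775 m per revolution
N = H/da_rev = 53298.0000 m / 104.320775 m = 510.9049 revolutions
P = 2*pi*sqrt(a^3/mu) = 5544.1212 s
lifetime = N*P = 510.9049 * 5544.1212 = 2.8325189e+06 s = 32.7838 days

32.7838 days


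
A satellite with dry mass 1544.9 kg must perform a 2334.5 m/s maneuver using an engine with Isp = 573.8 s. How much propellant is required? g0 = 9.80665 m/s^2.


ve = Isp * g0 = 573.8 * 9.80665 = 5627.055770 m/s
mass ratio = exp(dv/ve) = exp(2334.5/5627.055770) = 1.51417479
m_prop = m_dry * (mr - 1) = 1544.9 * (1.51417479 - 1)
m_prop = 794.3486 kg

794.3486 kg


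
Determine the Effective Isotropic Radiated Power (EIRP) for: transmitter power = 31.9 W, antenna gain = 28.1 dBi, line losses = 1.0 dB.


Pt = 31.9 W = 15.0379 dBW
EIRP = Pt_dBW + Gt - losses = 15.0379 + 28.1 - 1.0 = 42.1379 dBW

42.1379 dBW


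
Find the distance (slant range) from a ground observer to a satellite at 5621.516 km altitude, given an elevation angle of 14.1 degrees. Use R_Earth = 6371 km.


h = 5621.516 km, el = 14.1 deg
d = -R_E*sin(el) + sqrt((R_E*sin(el))^2 + 2*R_E*h + h^2)
d = -6371.0000*sin(0.2460914) + sqrt((6371.0000*0.243615)^2 + 2*6371.0000*5621.516 + 5621.516^2)
d = 8726.0475 km

8726.0475 km


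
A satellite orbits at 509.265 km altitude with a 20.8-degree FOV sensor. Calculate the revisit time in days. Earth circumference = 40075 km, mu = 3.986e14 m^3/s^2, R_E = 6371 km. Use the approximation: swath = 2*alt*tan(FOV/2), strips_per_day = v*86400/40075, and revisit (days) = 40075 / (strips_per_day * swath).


swath = 2*509.265*tan(0.1815142) = 186.9352 km
v = sqrt(mu/r) = 7611.4266 m/s = 7.6114 km/s
strips/day = v*86400/40075 = 7.6114*86400/40075 = 16.4099
coverage/day = strips * swath = 16.4099 * 186.9352 = 3067.5909 km
revisit = 40075 / 3067.5909 = 13.0640 days

13.0640 days


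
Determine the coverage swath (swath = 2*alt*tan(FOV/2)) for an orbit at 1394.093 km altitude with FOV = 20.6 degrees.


FOV = 20.6 deg = 0.3595378 rad
swath = 2 * alt * tan(FOV/2) = 2 * 1394.093 * tan(0.1797689)
swath = 2 * 1394.093 * 0.1817308
swath = 506.6993 km

506.6993 km


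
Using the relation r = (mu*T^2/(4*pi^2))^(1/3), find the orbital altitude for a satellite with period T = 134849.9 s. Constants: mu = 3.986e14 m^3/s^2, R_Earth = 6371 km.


T = 134849.9 s
r = (mu*T^2/(4*pi^2))^(1/3) = (3.986e14 * 134849.9^2 / (4*pi^2))^(1/3)
r = 5.6836362e+07 m = 56836.3620 km
alt = r - R_E = 56836.3620 - 6371 = 50465.3620 km

50465.3620 km


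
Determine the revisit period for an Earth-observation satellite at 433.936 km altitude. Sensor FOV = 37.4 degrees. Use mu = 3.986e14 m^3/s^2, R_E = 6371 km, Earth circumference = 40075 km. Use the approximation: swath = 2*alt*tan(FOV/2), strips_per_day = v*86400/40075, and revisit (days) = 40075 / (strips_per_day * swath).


swath = 2*433.936*tan(0.3263766) = 293.7585 km
v = sqrt(mu/r) = 7653.4390 m/s = 7.6534 km/s
strips/day = v*86400/40075 = 7.6534*86400/40075 = 16.5005
coverage/day = strips * swath = 16.5005 * 293.7585 = 4847.1586 km
revisit = 40075 / 4847.1586 = 8.2677 days

8.2677 days


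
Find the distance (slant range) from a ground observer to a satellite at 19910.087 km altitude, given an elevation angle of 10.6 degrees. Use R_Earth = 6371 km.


h = 19910.087 km, el = 10.6 deg
d = -R_E*sin(el) + sqrt((R_E*sin(el))^2 + 2*R_E*h + h^2)
d = -6371.0000*sin(0.1850049) + sqrt((6371.0000*0.1839514)^2 + 2*6371.0000*19910.087 + 19910.087^2)
d = 24352.1398 km

24352.1398 km


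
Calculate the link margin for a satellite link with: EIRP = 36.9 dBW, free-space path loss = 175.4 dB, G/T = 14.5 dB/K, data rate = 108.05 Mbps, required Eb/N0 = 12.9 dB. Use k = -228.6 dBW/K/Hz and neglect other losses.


C/N0 = EIRP - FSPL + G/T - k = 36.9 - 175.4 + 14.5 - (-228.6)
C/N0 = 104.6000 dB-Hz
R_b = 108.05 Mbps = 1.0805e+08 bps -> 10*log10(R_b) = 80.3362 dB-Hz
Eb/N0 = C/N0 - 10*log10(R_b) = 104.6000 - 80.3362 = 24.2638 dB
Margin = Eb/N0 - Eb/N0_req = 24.2638 - 12.9 = 11.3638 dB (link closes)

11.3638 dB


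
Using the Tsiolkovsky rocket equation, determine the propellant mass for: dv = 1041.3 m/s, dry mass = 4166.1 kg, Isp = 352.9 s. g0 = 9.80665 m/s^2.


ve = Isp * g0 = 352.9 * 9.80665 = 3460.766785 m/s
mass ratio = exp(dv/ve) = exp(1041.3/3460.766785) = 1.35105677
m_prop = m_dry * (mr - 1) = 4166.1 * (1.35105677 - 1)
m_prop = 1462.5376 kg

1462.5376 kg


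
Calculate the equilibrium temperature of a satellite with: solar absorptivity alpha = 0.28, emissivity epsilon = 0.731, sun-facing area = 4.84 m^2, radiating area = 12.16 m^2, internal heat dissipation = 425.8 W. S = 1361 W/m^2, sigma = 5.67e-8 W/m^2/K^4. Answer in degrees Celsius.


Numerator = alpha*S*A_sun + Q_int = 0.28*1361*4.84 + 425.8 = 2270.2272 W
Denominator = eps*sigma*A_rad = 0.731*5.67e-8*12.16 = 5.0400403e-07 W/K^4
T^4 = 4.504383e+09 K^4
T = 259.0651 K = -14.0849 C

-14.0849 degrees Celsius


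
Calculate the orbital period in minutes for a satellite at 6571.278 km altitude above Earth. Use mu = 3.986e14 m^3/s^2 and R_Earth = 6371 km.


r = 12942.2780 km = 1.2942278e+07 m
T = 2*pi*sqrt(r^3/mu) = 2*pi*sqrt(2.1678647e+21 / 3.986e14)
T = 14653.0256 s = 244.2171 min

244.2171 minutes


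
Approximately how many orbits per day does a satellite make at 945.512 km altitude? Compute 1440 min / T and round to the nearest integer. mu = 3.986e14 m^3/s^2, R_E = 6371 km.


r = 7.316512e+06 m
T = 2*pi*sqrt(r^3/mu) = 6228.2689 s = 103.8045 min
revs/day = 1440 / 103.8045 = 13.8722
Rounded: 14 revolutions per day

14 revolutions per day


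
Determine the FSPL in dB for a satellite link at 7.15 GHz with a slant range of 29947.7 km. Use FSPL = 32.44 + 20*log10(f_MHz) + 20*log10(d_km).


f = 7.15 GHz = 7150.0000 MHz
d = 29947.7 km
FSPL = 32.44 + 20*log10(7150.0000) + 20*log10(29947.7)
FSPL = 32.44 + 77.0861 + 89.5273
FSPL = 199.0534 dB

199.0534 dB


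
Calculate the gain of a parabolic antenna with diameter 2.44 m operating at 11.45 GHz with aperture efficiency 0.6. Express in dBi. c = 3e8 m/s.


lambda = c/f = 3e8 / 1.145e+10 = 0.02620087 m
G = eta*(pi*D/lambda)^2 = 0.6*(pi*2.44/0.02620087)^2
G = 51356.9368 (linear)
G = 10*log10(51356.9368) = 47.1060 dBi

47.1060 dBi


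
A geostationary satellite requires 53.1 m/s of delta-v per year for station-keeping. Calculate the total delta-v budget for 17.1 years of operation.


dV = rate * years = 53.1 * 17.1
dV = 908.0100 m/s

908.0100 m/s


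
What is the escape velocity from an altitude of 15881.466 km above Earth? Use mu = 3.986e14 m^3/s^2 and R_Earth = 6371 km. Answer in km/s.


r = 6371.0 + 15881.466 = 22252.4660 km = 2.2252466e+07 m
v_esc = sqrt(2*mu/r) = sqrt(2*3.986e14 / 2.2252466e+07)
v_esc = 5985.4192 m/s = 5.9854 km/s

5.9854 km/s


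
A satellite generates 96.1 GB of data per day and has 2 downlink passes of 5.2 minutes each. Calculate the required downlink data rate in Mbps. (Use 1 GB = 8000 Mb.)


total contact time = 2 * 5.2 * 60 = 624.0000 s
data = 96.1 GB = 768800.0000 Mb
rate = 768800.0000 / 624.0000 = 1232.0513 Mbps

1232.0513 Mbps


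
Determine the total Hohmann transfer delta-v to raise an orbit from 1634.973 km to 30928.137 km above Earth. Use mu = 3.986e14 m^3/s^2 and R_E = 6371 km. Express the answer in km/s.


r1 = 8005.9730 km = 8.005973e+06 m
r2 = 37299.1370 km = 3.7299137e+07 m
dv1 = sqrt(mu/r1)*(sqrt(2*r2/(r1+r2)) - 1) = 1998.1989 m/s
dv2 = sqrt(mu/r2)*(1 - sqrt(2*r1/(r1+r2))) = 1325.6079 m/s
total dv = |dv1| + |dv2| = 1998.1989 + 1325.6079 = 3323.8069 m/s = 3.3238 km/s

3.3238 km/s


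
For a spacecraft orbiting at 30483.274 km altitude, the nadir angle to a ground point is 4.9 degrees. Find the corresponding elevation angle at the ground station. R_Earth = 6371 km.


r = R_E + alt = 36854.2740 km
Law of sines in the satellite / Earth-center / ground-point triangle:
  sin(nadir)/R_E = sin(90 + el)/r  =>  cos(el) = (r/R_E)*sin(nadir)
cos(el) = (36854.2740 / 6371.0000) * sin(4.9 deg) = 0.4941106
el = arccos(0.4941106) = 60.3889 deg
(Earth-central angle = 90 - nadir - el = 24.7111 deg)

60.3889 degrees


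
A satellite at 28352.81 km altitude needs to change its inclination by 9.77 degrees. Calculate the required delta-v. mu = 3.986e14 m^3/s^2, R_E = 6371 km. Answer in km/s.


r = 34723.8100 km = 3.472381e+07 m
V = sqrt(mu/r) = 3388.0902 m/s
di = 9.77 deg = 0.1705187 rad
dV = 2*V*sin(di/2) = 2*3388.0902*sin(0.08525933)
dV = 577.0329 m/s = 0.5770329 km/s

0.5770 km/s


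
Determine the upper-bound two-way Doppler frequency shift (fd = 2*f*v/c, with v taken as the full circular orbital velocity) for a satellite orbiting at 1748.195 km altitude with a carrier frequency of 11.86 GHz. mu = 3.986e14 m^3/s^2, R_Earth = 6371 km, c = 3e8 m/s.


r = 8.119195e+06 m
v = sqrt(mu/r) = 7006.6780 m/s (worst-case radial velocity)
f = 11.86 GHz = 1.186e+10 Hz
fd = 2*f*v/c = 2*1.186e+10*7006.6780/3.0e+08
fd = 553994.6760 Hz

553994.6760 Hz


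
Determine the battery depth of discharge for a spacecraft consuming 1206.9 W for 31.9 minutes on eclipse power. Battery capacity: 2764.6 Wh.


E_used = P * t / 60 = 1206.9 * 31.9 / 60 = 641.6685 Wh
DOD = E_used / E_total * 100 = 641.6685 / 2764.6 * 100
DOD = 23.2102 %

23.2102 %


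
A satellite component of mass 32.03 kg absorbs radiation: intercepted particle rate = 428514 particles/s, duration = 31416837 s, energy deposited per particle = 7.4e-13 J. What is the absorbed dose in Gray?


Total energy deposited = rate * time * E_per
  = 428514 * 31416837 * 7.4e-13 = 9.9623 J
Dose = E_total / mass = 9.9623 / 32.03
Dose = 0.31103 Gy

0.3110 Gy


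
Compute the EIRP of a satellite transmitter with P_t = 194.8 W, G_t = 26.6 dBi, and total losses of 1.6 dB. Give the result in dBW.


Pt = 194.8 W = 22.8959 dBW
EIRP = Pt_dBW + Gt - losses = 22.8959 + 26.6 - 1.6 = 47.8959 dBW

47.8959 dBW


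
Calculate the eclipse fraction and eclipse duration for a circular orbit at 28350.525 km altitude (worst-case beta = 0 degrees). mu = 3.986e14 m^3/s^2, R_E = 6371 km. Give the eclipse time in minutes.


r = 34721.5250 km
T = 1073.1444 min
Eclipse fraction = arcsin(R_E/r)/pi = arcsin(6371.0000/34721.5250)/pi
= arcsin(0.1834885)/pi = 0.058739
Eclipse duration = 0.058739 * 1073.1444 = 63.0354 min

63.0354 minutes


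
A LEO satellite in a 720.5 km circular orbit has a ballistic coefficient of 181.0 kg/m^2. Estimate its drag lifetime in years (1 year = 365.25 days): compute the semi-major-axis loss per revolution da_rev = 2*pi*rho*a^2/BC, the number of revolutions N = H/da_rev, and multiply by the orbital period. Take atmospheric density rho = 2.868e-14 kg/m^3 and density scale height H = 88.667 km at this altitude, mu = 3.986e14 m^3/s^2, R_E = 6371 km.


a = R_E + alt = 7091.5000 km = 7.0915e+06 m
da_rev = 2*pi*rho*a^2/BC = 2*pi*2.868e-14*(7.0915e+06)^2/181.0 = 0.0500675863 m per revolution
N = H/da_rev = 88667.0000 m / 0.0500675863 m = 1.7709462e+06 revolutions
P = 2*pi*sqrt(a^3/mu) = 5943.1731 s
lifetime = N*P = 1.7709462e+06 * 5943.1731 = 1.052504e+10 s = 121817.5888 days
years = 121817.5888 / 365.25 = 333.5184 years

333.5184 years


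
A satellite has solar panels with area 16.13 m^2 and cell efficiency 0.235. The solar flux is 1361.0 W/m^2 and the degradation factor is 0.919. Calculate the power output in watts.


P = area * eta * S * degradation
P = 16.13 * 0.235 * 1361.0 * 0.919
P = 4741.0645 W

4741.0645 W


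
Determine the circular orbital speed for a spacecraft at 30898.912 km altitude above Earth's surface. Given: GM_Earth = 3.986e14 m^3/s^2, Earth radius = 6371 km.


r = R_E + alt = 6371.0 + 30898.912 = 37269.9120 km = 3.7269912e+07 m
v = sqrt(mu/r) = sqrt(3.986e14 / 3.7269912e+07) = 3270.3141 m/s = 3.2703 km/s

3.2703 km/s


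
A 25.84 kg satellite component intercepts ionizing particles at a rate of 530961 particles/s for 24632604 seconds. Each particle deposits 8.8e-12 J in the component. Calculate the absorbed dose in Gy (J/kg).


Total energy deposited = rate * time * E_per
  = 530961 * 24632604 * 8.8e-12 = 115.0948 J
Dose = E_total / mass = 115.0948 / 25.84
Dose = 4.4541 Gy

4.4541 Gy


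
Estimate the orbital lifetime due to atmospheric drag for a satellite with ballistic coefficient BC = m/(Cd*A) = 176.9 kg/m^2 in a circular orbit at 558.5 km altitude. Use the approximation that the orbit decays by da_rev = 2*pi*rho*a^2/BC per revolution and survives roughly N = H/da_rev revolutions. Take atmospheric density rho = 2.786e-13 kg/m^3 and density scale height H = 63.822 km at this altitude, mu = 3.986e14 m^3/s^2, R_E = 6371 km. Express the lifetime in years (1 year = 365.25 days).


a = R_E + alt = 6929.5000 km = 6.9295e+06 m
da_rev = 2*pi*rho*a^2/BC = 2*pi*2.786e-13*(6.9295e+06)^2/176.9 = 0.475156797 m per revolution
N = H/da_rev = 63822.0000 m / 0.475156797 m = 134317.7672 revolutions
P = 2*pi*sqrt(a^3/mu) = 5740.6897 s
lifetime = N*P = 134317.7672 * 5740.6897 = 7.7107662e+08 s = 8924.4979 days
years = 8924.4979 / 365.25 = 24.4339 years

24.4339 years


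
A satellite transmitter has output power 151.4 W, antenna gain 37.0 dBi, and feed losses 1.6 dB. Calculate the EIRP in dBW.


Pt = 151.4 W = 21.8013 dBW
EIRP = Pt_dBW + Gt - losses = 21.8013 + 37.0 - 1.6 = 57.2013 dBW

57.2013 dBW


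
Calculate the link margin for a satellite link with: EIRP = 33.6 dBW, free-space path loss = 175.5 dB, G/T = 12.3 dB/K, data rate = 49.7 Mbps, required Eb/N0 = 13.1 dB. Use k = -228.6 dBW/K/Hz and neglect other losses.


C/N0 = EIRP - FSPL + G/T - k = 33.6 - 175.5 + 12.3 - (-228.6)
C/N0 = 99.0000 dB-Hz
R_b = 49.7 Mbps = 4.97e+07 bps -> 10*log10(R_b) = 76.9636 dB-Hz
Eb/N0 = C/N0 - 10*log10(R_b) = 99.0000 - 76.9636 = 22.0364 dB
Margin = Eb/N0 - Eb/N0_req = 22.0364 - 13.1 = 8.9364 dB (link closes)

8.9364 dB


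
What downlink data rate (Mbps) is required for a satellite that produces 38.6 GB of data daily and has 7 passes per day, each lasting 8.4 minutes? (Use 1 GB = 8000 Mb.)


total contact time = 7 * 8.4 * 60 = 3528.0000 s
data = 38.6 GB = 308800.0000 Mb
rate = 308800.0000 / 3528.0000 = 87.5283 Mbps

87.5283 Mbps
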